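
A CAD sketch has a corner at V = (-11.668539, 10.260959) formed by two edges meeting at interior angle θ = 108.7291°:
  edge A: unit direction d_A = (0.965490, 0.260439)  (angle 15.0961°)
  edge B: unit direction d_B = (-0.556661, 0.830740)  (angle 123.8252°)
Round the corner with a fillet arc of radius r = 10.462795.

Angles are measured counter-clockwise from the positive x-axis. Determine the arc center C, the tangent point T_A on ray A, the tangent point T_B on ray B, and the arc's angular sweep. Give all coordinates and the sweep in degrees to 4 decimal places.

bisector direction at 69.4607° = (0.350851,0.936431)
center distance |VC| = r/sin(θ/2) = 10.462795/sin(54.3646°) = 12.873477
C = V + |VC|·bis = (-7.1519,22.3161)
T_A = V + ((C−V)·d_A)·d_A = V + 7.5004·d_A = (-4.4270,12.2144)
T_B = V + ((C−V)·d_B)·d_B = V + 7.5004·d_B = (-15.8437,16.4919)
sweep = 180° − θ = 71.2709°

center=(-7.1519,22.3161) T_A=(-4.4270,12.2144) T_B=(-15.8437,16.4919) sweep=71.2709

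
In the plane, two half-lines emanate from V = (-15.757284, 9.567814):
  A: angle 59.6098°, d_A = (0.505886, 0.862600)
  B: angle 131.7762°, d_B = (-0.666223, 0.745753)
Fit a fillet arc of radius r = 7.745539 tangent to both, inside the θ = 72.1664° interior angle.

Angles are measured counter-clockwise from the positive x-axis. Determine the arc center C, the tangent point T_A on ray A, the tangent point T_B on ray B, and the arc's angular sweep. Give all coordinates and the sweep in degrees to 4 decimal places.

center=(-17.0619,22.6542) T_A=(-10.3806,18.7358) T_B=(-22.8381,17.4939) sweep=107.8336

bisector direction at 95.6930° = (-0.099198,0.995068)
center distance |VC| = r/sin(θ/2) = 7.745539/sin(36.0832°) = 13.151227
C = V + |VC|·bis = (-17.0619,22.6542)
T_A = V + ((C−V)·d_A)·d_A = V + 10.6283·d_A = (-10.3806,18.7358)
T_B = V + ((C−V)·d_B)·d_B = V + 10.6283·d_B = (-22.8381,17.4939)
sweep = 180° − θ = 107.8336°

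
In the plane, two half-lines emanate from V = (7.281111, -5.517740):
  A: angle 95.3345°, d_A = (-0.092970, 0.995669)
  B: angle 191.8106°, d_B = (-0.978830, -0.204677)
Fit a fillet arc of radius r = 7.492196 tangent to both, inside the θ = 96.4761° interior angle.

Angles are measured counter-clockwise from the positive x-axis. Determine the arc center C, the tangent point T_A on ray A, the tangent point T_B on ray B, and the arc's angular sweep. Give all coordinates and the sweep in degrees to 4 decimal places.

bisector direction at 143.5726° = (-0.804609,0.593804)
center distance |VC| = r/sin(θ/2) = 7.492196/sin(48.2381°) = 10.044256
C = V + |VC|·bis = (-0.8006,0.4466)
T_A = V + ((C−V)·d_A)·d_A = V + 6.6898·d_A = (6.6592,1.1431)
T_B = V + ((C−V)·d_B)·d_B = V + 6.6898·d_B = (0.7329,-6.8870)
sweep = 180° − θ = 83.5239°

center=(-0.8006,0.4466) T_A=(6.6592,1.1431) T_B=(0.7329,-6.8870) sweep=83.5239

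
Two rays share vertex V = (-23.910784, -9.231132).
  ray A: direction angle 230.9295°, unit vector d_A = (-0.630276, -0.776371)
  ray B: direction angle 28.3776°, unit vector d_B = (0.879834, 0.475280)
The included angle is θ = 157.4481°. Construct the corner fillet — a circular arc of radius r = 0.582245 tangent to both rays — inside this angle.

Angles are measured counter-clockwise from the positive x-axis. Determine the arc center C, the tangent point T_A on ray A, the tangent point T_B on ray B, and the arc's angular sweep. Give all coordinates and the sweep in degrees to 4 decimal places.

center=(-23.5319,-9.6882) T_A=(-23.9840,-9.3213) T_B=(-23.8086,-9.1760) sweep=22.5519

bisector direction at 309.6535° = (0.638144,-0.769917)
center distance |VC| = r/sin(θ/2) = 0.582245/sin(78.7241°) = 0.593705
C = V + |VC|·bis = (-23.5319,-9.6882)
T_A = V + ((C−V)·d_A)·d_A = V + 0.1161·d_A = (-23.9840,-9.3213)
T_B = V + ((C−V)·d_B)·d_B = V + 0.1161·d_B = (-23.8086,-9.1760)
sweep = 180° − θ = 22.5519°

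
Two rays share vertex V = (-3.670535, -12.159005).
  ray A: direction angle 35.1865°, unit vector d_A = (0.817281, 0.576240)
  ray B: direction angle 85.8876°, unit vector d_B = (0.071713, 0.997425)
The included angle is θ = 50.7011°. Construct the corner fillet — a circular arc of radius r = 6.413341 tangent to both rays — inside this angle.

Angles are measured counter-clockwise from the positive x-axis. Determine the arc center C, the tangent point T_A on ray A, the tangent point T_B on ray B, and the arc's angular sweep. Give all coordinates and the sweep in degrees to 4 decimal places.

center=(3.6970,0.8828) T_A=(7.3927,-4.3587) T_B=(-2.6998,1.3427) sweep=129.2989

bisector direction at 60.5371° = (0.491861,0.870674)
center distance |VC| = r/sin(θ/2) = 6.413341/sin(25.3505°) = 14.979005
C = V + |VC|·bis = (3.6970,0.8828)
T_A = V + ((C−V)·d_A)·d_A = V + 13.5366·d_A = (7.3927,-4.3587)
T_B = V + ((C−V)·d_B)·d_B = V + 13.5366·d_B = (-2.6998,1.3427)
sweep = 180° − θ = 129.2989°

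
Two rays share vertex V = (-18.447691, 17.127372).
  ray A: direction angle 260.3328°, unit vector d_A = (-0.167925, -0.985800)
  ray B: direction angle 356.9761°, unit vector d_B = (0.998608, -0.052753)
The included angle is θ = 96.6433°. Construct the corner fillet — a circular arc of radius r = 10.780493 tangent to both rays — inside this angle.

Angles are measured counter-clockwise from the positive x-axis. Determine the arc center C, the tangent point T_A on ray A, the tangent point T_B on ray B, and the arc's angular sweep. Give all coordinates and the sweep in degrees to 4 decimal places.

bisector direction at 308.6544° = (0.624622,-0.780927)
center distance |VC| = r/sin(θ/2) = 10.780493/sin(48.3216°) = 14.433853
C = V + |VC|·bis = (-9.4320,5.8556)
T_A = V + ((C−V)·d_A)·d_A = V + 9.5978·d_A = (-20.0594,7.6659)
T_B = V + ((C−V)·d_B)·d_B = V + 9.5978·d_B = (-8.8633,16.6211)
sweep = 180° − θ = 83.3567°

center=(-9.4320,5.8556) T_A=(-20.0594,7.6659) T_B=(-8.8633,16.6211) sweep=83.3567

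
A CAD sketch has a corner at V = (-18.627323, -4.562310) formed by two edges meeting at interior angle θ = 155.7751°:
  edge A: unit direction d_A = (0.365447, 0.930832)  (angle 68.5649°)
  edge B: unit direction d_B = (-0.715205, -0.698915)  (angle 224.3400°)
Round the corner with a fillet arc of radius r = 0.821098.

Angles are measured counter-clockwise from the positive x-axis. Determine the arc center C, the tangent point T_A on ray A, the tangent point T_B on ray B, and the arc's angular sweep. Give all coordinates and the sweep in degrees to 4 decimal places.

bisector direction at 146.4525° = (-0.833427,0.552629)
center distance |VC| = r/sin(θ/2) = 0.821098/sin(77.8876°) = 0.839794
C = V + |VC|·bis = (-19.3272,-4.0982)
T_A = V + ((C−V)·d_A)·d_A = V + 0.1762·d_A = (-18.5629,-4.3983)
T_B = V + ((C−V)·d_B)·d_B = V + 0.1762·d_B = (-18.7534,-4.6855)
sweep = 180° − θ = 24.2249°

center=(-19.3272,-4.0982) T_A=(-18.5629,-4.3983) T_B=(-18.7534,-4.6855) sweep=24.2249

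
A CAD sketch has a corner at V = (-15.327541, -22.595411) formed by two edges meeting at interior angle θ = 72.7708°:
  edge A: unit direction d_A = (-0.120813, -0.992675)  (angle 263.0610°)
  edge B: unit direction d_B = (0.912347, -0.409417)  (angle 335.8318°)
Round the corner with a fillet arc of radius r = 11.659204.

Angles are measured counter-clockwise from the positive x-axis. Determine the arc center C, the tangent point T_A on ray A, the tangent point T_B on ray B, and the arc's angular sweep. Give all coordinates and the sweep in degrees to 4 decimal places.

bisector direction at 299.4464° = (0.491609,-0.870816)
center distance |VC| = r/sin(θ/2) = 11.659204/sin(36.3854°) = 19.654305
C = V + |VC|·bis = (-5.6653,-39.7107)
T_A = V + ((C−V)·d_A)·d_A = V + 15.8226·d_A = (-17.2391,-38.3021)
T_B = V + ((C−V)·d_B)·d_B = V + 15.8226·d_B = (-0.8918,-29.0734)
sweep = 180° − θ = 107.2292°

center=(-5.6653,-39.7107) T_A=(-17.2391,-38.3021) T_B=(-0.8918,-29.0734) sweep=107.2292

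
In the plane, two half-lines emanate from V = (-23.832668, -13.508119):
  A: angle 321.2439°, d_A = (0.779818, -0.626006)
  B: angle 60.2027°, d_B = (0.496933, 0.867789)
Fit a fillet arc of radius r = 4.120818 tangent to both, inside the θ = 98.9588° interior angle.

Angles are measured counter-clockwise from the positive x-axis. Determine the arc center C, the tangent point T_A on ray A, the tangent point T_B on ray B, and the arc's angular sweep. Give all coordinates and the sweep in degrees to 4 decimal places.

center=(-18.5064,-12.4995) T_A=(-21.0861,-15.7130) T_B=(-22.0824,-10.4517) sweep=81.0412

bisector direction at 10.7233° = (0.982537,0.186066)
center distance |VC| = r/sin(θ/2) = 4.120818/sin(49.4794°) = 5.420899
C = V + |VC|·bis = (-18.5064,-12.4995)
T_A = V + ((C−V)·d_A)·d_A = V + 3.5221·d_A = (-21.0861,-15.7130)
T_B = V + ((C−V)·d_B)·d_B = V + 3.5221·d_B = (-22.0824,-10.4517)
sweep = 180° − θ = 81.0412°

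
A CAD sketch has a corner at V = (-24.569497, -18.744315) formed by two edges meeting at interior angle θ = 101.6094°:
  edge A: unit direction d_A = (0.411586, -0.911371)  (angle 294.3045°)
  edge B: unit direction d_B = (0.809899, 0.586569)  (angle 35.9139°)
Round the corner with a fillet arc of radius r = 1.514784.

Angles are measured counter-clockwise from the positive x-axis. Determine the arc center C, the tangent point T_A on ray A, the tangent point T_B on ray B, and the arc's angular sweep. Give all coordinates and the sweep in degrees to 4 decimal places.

bisector direction at 345.1092° = (0.966417,-0.256978)
center distance |VC| = r/sin(θ/2) = 1.514784/sin(50.8047°) = 1.954569
C = V + |VC|·bis = (-22.6806,-19.2466)
T_A = V + ((C−V)·d_A)·d_A = V + 1.2352·d_A = (-24.0611,-19.8701)
T_B = V + ((C−V)·d_B)·d_B = V + 1.2352·d_B = (-23.5691,-18.0198)
sweep = 180° − θ = 78.3906°

center=(-22.6806,-19.2466) T_A=(-24.0611,-19.8701) T_B=(-23.5691,-18.0198) sweep=78.3906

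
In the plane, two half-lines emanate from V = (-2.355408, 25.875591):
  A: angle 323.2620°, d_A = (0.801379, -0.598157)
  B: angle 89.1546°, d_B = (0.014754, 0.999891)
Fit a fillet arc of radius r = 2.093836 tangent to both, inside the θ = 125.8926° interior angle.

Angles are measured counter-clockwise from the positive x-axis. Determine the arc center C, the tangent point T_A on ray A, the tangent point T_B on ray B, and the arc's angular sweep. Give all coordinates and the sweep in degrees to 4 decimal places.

bisector direction at 26.2083° = (0.897194,0.441636)
center distance |VC| = r/sin(θ/2) = 2.093836/sin(62.9463°) = 2.351091
C = V + |VC|·bis = (-0.2460,26.9139)
T_A = V + ((C−V)·d_A)·d_A = V + 1.0693·d_A = (-1.4985,25.2360)
T_B = V + ((C−V)·d_B)·d_B = V + 1.0693·d_B = (-2.3396,26.9448)
sweep = 180° − θ = 54.1074°

center=(-0.2460,26.9139) T_A=(-1.4985,25.2360) T_B=(-2.3396,26.9448) sweep=54.1074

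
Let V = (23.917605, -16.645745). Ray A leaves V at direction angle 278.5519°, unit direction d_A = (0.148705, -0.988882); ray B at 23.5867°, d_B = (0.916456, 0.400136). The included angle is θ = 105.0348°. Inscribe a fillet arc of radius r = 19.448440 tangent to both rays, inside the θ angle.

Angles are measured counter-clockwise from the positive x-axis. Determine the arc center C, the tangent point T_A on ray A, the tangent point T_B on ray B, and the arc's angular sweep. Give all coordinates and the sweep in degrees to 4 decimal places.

center=(45.3676,-28.5018) T_A=(26.1354,-31.3939) T_B=(37.5856,-10.6781) sweep=74.9652

bisector direction at 331.0693° = (0.875205,-0.483751)
center distance |VC| = r/sin(θ/2) = 19.448440/sin(52.5174°) = 24.508512
C = V + |VC|·bis = (45.3676,-28.5018)
T_A = V + ((C−V)·d_A)·d_A = V + 14.9139·d_A = (26.1354,-31.3939)
T_B = V + ((C−V)·d_B)·d_B = V + 14.9139·d_B = (37.5856,-10.6781)
sweep = 180° − θ = 74.9652°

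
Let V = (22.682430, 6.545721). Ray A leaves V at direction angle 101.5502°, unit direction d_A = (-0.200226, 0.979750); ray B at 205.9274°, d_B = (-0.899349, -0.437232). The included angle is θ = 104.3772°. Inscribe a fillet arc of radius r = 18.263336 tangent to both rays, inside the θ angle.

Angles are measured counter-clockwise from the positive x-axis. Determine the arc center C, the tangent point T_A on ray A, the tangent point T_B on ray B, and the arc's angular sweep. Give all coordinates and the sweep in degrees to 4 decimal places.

center=(1.9513,16.7742) T_A=(19.8448,20.4310) T_B=(9.9366,0.3491) sweep=75.6228

bisector direction at 153.7388° = (-0.896786,0.442464)
center distance |VC| = r/sin(θ/2) = 18.263336/sin(52.1886°) = 23.117180
C = V + |VC|·bis = (1.9513,16.7742)
T_A = V + ((C−V)·d_A)·d_A = V + 14.1723·d_A = (19.8448,20.4310)
T_B = V + ((C−V)·d_B)·d_B = V + 14.1723·d_B = (9.9366,0.3491)
sweep = 180° − θ = 75.6228°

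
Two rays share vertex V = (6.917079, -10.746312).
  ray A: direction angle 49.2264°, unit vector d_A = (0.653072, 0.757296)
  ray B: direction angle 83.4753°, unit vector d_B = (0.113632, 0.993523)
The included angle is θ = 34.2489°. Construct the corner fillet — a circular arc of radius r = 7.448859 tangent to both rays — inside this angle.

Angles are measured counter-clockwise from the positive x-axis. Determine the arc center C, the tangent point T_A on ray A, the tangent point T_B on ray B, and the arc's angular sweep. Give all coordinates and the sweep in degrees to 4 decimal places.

center=(17.0649,12.4269) T_A=(22.7059,7.5622) T_B=(9.6643,13.2733) sweep=145.7511

bisector direction at 66.3508° = (0.401135,0.916019)
center distance |VC| = r/sin(θ/2) = 7.448859/sin(17.1244°) = 25.297692
C = V + |VC|·bis = (17.0649,12.4269)
T_A = V + ((C−V)·d_A)·d_A = V + 24.1762·d_A = (22.7059,7.5622)
T_B = V + ((C−V)·d_B)·d_B = V + 24.1762·d_B = (9.6643,13.2733)
sweep = 180° − θ = 145.7511°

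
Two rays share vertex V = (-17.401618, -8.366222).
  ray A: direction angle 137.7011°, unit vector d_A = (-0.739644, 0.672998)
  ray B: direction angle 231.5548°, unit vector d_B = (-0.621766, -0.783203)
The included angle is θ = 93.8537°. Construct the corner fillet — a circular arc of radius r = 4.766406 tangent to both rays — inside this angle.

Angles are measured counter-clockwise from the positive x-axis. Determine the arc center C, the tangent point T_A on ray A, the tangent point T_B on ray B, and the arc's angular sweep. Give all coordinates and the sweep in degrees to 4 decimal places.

center=(-23.9054,-8.8927) T_A=(-20.6976,-5.3672) T_B=(-20.1723,-11.8563) sweep=86.1463

bisector direction at 184.6279° = (-0.996740,-0.080685)
center distance |VC| = r/sin(θ/2) = 4.766406/sin(46.9269°) = 6.525011
C = V + |VC|·bis = (-23.9054,-8.8927)
T_A = V + ((C−V)·d_A)·d_A = V + 4.4561·d_A = (-20.6976,-5.3672)
T_B = V + ((C−V)·d_B)·d_B = V + 4.4561·d_B = (-20.1723,-11.8563)
sweep = 180° − θ = 86.1463°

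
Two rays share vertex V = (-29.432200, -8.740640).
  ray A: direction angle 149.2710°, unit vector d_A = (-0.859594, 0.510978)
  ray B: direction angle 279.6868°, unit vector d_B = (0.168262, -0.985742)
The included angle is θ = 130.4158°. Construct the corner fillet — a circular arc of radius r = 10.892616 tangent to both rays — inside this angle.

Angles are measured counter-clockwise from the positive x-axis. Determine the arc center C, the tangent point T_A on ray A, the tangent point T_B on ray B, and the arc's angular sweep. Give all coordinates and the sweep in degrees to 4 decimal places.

center=(-39.3229,-15.5330) T_A=(-33.7571,-6.1698) T_B=(-28.5856,-13.7002) sweep=49.5842

bisector direction at 214.4789° = (-0.824335,-0.566103)
center distance |VC| = r/sin(θ/2) = 10.892616/sin(65.2079°) = 11.998449
C = V + |VC|·bis = (-39.3229,-15.5330)
T_A = V + ((C−V)·d_A)·d_A = V + 5.0313·d_A = (-33.7571,-6.1698)
T_B = V + ((C−V)·d_B)·d_B = V + 5.0313·d_B = (-28.5856,-13.7002)
sweep = 180° − θ = 49.5842°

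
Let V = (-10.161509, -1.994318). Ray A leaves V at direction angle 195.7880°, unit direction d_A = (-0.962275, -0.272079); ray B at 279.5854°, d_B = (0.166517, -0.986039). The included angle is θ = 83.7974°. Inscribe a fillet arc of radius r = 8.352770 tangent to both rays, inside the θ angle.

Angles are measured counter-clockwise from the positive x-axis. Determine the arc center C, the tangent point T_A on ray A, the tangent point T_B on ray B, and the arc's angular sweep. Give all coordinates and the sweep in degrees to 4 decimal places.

center=(-16.8474,-12.5650) T_A=(-19.1200,-4.5273) T_B=(-8.6113,-11.1741) sweep=96.2026

bisector direction at 237.6867° = (-0.534549,-0.845138)
center distance |VC| = r/sin(θ/2) = 8.352770/sin(41.8987°) = 12.507598
C = V + |VC|·bis = (-16.8474,-12.5650)
T_A = V + ((C−V)·d_A)·d_A = V + 9.3097·d_A = (-19.1200,-4.5273)
T_B = V + ((C−V)·d_B)·d_B = V + 9.3097·d_B = (-8.6113,-11.1741)
sweep = 180° − θ = 96.2026°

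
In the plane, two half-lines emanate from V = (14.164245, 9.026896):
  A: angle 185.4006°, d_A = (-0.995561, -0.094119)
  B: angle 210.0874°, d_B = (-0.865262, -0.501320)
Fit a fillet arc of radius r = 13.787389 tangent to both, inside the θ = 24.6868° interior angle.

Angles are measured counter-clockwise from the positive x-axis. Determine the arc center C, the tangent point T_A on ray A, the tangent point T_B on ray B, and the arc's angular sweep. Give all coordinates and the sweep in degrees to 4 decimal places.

center=(-47.2638,-10.6293) T_A=(-48.5614,3.0969) T_B=(-40.3519,-22.5590) sweep=155.3132

bisector direction at 197.7440° = (-0.952428,-0.304765)
center distance |VC| = r/sin(θ/2) = 13.787389/sin(12.3434°) = 64.496246
C = V + |VC|·bis = (-47.2638,-10.6293)
T_A = V + ((C−V)·d_A)·d_A = V + 63.0053·d_A = (-48.5614,3.0969)
T_B = V + ((C−V)·d_B)·d_B = V + 63.0053·d_B = (-40.3519,-22.5590)
sweep = 180° − θ = 155.3132°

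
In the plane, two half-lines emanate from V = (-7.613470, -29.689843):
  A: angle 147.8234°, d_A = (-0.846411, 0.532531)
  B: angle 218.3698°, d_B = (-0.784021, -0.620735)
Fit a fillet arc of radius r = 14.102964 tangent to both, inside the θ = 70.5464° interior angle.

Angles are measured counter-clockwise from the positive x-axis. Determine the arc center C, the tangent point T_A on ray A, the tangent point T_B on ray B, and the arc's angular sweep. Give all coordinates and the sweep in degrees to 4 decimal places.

center=(-31.9996,-31.0091) T_A=(-24.4893,-19.0722) T_B=(-23.2454,-42.0661) sweep=109.4536

bisector direction at 183.0966° = (-0.998540,-0.054020)
center distance |VC| = r/sin(θ/2) = 14.102964/sin(35.2732°) = 24.421740
C = V + |VC|·bis = (-31.9996,-31.0091)
T_A = V + ((C−V)·d_A)·d_A = V + 19.9381·d_A = (-24.4893,-19.0722)
T_B = V + ((C−V)·d_B)·d_B = V + 19.9381·d_B = (-23.2454,-42.0661)
sweep = 180° − θ = 109.4536°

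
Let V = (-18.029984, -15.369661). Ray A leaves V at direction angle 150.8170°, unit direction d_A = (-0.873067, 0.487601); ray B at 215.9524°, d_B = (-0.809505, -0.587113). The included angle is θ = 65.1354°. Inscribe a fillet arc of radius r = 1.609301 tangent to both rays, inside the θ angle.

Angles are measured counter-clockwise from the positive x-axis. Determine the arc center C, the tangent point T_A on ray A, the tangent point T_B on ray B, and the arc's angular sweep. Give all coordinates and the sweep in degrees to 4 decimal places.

bisector direction at 183.3847° = (-0.998256,-0.059040)
center distance |VC| = r/sin(θ/2) = 1.609301/sin(32.5677°) = 2.989622
C = V + |VC|·bis = (-21.0144,-15.5462)
T_A = V + ((C−V)·d_A)·d_A = V + 2.5195·d_A = (-20.2297,-14.1411)
T_B = V + ((C−V)·d_B)·d_B = V + 2.5195·d_B = (-20.0695,-16.8489)
sweep = 180° − θ = 114.8646°

center=(-21.0144,-15.5462) T_A=(-20.2297,-14.1411) T_B=(-20.0695,-16.8489) sweep=114.8646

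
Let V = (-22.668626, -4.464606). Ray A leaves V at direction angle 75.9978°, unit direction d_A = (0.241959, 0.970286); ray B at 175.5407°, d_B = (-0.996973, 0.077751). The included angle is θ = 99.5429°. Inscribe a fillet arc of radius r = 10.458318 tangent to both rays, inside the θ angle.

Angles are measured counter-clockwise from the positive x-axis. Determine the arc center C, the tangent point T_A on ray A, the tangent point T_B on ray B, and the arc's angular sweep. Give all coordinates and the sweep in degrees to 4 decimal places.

center=(-30.6756,6.6499) T_A=(-20.5280,4.1194) T_B=(-31.4887,-3.7768) sweep=80.4571

bisector direction at 125.7692° = (-0.584522,0.811378)
center distance |VC| = r/sin(θ/2) = 10.458318/sin(49.7715°) = 13.698323
C = V + |VC|·bis = (-30.6756,6.6499)
T_A = V + ((C−V)·d_A)·d_A = V + 8.8469·d_A = (-20.5280,4.1194)
T_B = V + ((C−V)·d_B)·d_B = V + 8.8469·d_B = (-31.4887,-3.7768)
sweep = 180° − θ = 80.4571°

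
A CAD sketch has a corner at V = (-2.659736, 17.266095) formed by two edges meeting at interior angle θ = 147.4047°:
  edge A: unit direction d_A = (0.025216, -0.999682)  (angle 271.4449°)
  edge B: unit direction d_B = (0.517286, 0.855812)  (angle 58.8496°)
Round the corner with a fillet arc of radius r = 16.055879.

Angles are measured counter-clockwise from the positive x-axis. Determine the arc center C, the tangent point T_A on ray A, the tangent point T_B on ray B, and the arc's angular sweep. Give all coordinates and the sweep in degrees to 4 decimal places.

bisector direction at 345.1473° = (0.966588,-0.256336)
center distance |VC| = r/sin(θ/2) = 16.055879/sin(73.7023°) = 16.728066
C = V + |VC|·bis = (13.5094,12.9781)
T_A = V + ((C−V)·d_A)·d_A = V + 4.6944·d_A = (-2.5414,12.5732)
T_B = V + ((C−V)·d_B)·d_B = V + 4.6944·d_B = (-0.2314,21.2836)
sweep = 180° − θ = 32.5953°

center=(13.5094,12.9781) T_A=(-2.5414,12.5732) T_B=(-0.2314,21.2836) sweep=32.5953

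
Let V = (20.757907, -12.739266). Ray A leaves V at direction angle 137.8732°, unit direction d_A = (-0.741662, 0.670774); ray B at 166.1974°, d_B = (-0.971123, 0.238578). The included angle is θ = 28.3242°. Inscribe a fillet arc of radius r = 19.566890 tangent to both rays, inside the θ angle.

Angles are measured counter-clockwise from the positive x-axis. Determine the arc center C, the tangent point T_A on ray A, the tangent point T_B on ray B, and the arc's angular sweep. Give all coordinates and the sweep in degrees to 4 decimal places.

bisector direction at 152.0353° = (-0.883237,0.468927)
center distance |VC| = r/sin(θ/2) = 19.566890/sin(14.1621°) = 79.973862
C = V + |VC|·bis = (-49.8779,24.7627)
T_A = V + ((C−V)·d_A)·d_A = V + 77.5432·d_A = (-36.7530,39.2747)
T_B = V + ((C−V)·d_B)·d_B = V + 77.5432·d_B = (-54.5462,5.7608)
sweep = 180° − θ = 151.6758°

center=(-49.8779,24.7627) T_A=(-36.7530,39.2747) T_B=(-54.5462,5.7608) sweep=151.6758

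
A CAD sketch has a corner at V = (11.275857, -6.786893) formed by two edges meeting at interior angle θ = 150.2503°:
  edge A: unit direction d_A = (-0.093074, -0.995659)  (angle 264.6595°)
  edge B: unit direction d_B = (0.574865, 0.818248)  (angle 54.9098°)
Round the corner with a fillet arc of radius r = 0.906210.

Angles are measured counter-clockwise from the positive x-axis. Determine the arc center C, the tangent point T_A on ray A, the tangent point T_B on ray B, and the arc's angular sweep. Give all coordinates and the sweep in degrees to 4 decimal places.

center=(12.1557,-7.1109) T_A=(11.2535,-7.0265) T_B=(11.4142,-6.5899) sweep=29.7497

bisector direction at 339.7846° = (0.938400,-0.345550)
center distance |VC| = r/sin(θ/2) = 0.906210/sin(75.1252°) = 0.937631
C = V + |VC|·bis = (12.1557,-7.1109)
T_A = V + ((C−V)·d_A)·d_A = V + 0.2407·d_A = (11.2535,-7.0265)
T_B = V + ((C−V)·d_B)·d_B = V + 0.2407·d_B = (11.4142,-6.5899)
sweep = 180° − θ = 29.7497°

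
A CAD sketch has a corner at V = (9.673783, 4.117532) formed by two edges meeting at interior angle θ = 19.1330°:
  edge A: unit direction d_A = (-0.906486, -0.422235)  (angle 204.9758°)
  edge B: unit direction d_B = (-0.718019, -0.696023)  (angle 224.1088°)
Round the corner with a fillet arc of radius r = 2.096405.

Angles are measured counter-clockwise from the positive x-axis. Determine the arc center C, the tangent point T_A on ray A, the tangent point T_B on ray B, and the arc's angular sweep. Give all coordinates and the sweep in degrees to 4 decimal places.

center=(-0.7167,-3.0350) T_A=(-1.6019,-1.1346) T_B=(0.7424,-4.5402) sweep=160.8670

bisector direction at 214.5423° = (-0.823708,-0.567015)
center distance |VC| = r/sin(θ/2) = 2.096405/sin(9.5665°) = 12.614339
C = V + |VC|·bis = (-0.7167,-3.0350)
T_A = V + ((C−V)·d_A)·d_A = V + 12.4389·d_A = (-1.6019,-1.1346)
T_B = V + ((C−V)·d_B)·d_B = V + 12.4389·d_B = (0.7424,-4.5402)
sweep = 180° − θ = 160.8670°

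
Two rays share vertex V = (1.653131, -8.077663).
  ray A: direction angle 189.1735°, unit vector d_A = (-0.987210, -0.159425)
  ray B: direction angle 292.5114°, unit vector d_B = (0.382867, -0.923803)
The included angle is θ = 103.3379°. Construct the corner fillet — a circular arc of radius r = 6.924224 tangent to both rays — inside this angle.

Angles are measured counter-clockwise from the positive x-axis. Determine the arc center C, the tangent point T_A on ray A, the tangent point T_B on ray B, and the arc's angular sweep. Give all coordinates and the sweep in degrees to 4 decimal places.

center=(-2.6475,-15.7861) T_A=(-3.7514,-8.9504) T_B=(3.7491,-13.1350) sweep=76.6621

bisector direction at 240.8424° = (-0.487213,-0.873283)
center distance |VC| = r/sin(θ/2) = 6.924224/sin(51.6690°) = 8.826960
C = V + |VC|·bis = (-2.6475,-15.7861)
T_A = V + ((C−V)·d_A)·d_A = V + 5.4745·d_A = (-3.7514,-8.9504)
T_B = V + ((C−V)·d_B)·d_B = V + 5.4745·d_B = (3.7491,-13.1350)
sweep = 180° − θ = 76.6621°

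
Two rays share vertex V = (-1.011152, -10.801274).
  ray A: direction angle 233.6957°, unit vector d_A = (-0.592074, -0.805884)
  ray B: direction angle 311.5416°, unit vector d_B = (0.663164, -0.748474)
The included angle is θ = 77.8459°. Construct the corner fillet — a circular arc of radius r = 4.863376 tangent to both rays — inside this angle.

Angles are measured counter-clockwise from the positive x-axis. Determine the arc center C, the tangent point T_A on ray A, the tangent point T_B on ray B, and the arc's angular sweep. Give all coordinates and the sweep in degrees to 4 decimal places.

center=(-0.6575,-18.5340) T_A=(-4.5768,-15.6546) T_B=(2.9826,-15.3088) sweep=102.1541

bisector direction at 272.6187° = (0.045688,-0.998956)
center distance |VC| = r/sin(θ/2) = 4.863376/sin(38.9230°) = 7.740843
C = V + |VC|·bis = (-0.6575,-18.5340)
T_A = V + ((C−V)·d_A)·d_A = V + 6.0223·d_A = (-4.5768,-15.6546)
T_B = V + ((C−V)·d_B)·d_B = V + 6.0223·d_B = (2.9826,-15.3088)
sweep = 180° − θ = 102.1541°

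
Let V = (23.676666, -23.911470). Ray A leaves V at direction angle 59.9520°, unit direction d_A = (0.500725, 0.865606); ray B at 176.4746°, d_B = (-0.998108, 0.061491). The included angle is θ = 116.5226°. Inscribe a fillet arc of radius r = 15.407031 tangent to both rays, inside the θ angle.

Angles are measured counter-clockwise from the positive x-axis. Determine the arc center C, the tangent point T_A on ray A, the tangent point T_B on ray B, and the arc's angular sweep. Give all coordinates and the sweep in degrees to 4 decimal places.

center=(15.1121,-7.9476) T_A=(28.4486,-15.6623) T_B=(14.1647,-23.3255) sweep=63.4774

bisector direction at 118.2133° = (-0.472755,0.881194)
center distance |VC| = r/sin(θ/2) = 15.407031/sin(58.2613°) = 18.116200
C = V + |VC|·bis = (15.1121,-7.9476)
T_A = V + ((C−V)·d_A)·d_A = V + 9.5300·d_A = (28.4486,-15.6623)
T_B = V + ((C−V)·d_B)·d_B = V + 9.5300·d_B = (14.1647,-23.3255)
sweep = 180° − θ = 63.4774°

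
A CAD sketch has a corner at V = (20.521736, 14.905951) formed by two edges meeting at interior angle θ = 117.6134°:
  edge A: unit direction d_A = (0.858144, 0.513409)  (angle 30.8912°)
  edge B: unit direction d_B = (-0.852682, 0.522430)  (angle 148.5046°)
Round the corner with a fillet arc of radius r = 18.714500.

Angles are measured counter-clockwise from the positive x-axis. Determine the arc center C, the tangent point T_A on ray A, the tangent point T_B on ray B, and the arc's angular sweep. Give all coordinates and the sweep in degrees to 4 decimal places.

bisector direction at 89.6979° = (0.005273,0.999986)
center distance |VC| = r/sin(θ/2) = 18.714500/sin(58.8067°) = 21.877434
C = V + |VC|·bis = (20.6371,36.7831)
T_A = V + ((C−V)·d_A)·d_A = V + 11.3309·d_A = (30.2453,20.7233)
T_B = V + ((C−V)·d_B)·d_B = V + 11.3309·d_B = (10.8601,20.8256)
sweep = 180° − θ = 62.3866°

center=(20.6371,36.7831) T_A=(30.2453,20.7233) T_B=(10.8601,20.8256) sweep=62.3866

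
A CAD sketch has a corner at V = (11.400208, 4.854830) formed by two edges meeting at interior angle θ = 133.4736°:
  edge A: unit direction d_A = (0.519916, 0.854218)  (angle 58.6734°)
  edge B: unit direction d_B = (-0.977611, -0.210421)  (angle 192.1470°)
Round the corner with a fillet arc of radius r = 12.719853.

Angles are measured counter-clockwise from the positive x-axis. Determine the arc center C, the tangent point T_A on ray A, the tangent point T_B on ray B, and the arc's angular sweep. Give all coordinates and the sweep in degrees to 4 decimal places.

center=(3.3778,16.1392) T_A=(14.2433,9.5260) T_B=(6.0543,3.7042) sweep=46.5264

bisector direction at 125.4102° = (-0.579426,0.815025)
center distance |VC| = r/sin(θ/2) = 12.719853/sin(66.7368°) = 13.845488
C = V + |VC|·bis = (3.3778,16.1392)
T_A = V + ((C−V)·d_A)·d_A = V + 5.4684·d_A = (14.2433,9.5260)
T_B = V + ((C−V)·d_B)·d_B = V + 5.4684·d_B = (6.0543,3.7042)
sweep = 180° − θ = 46.5264°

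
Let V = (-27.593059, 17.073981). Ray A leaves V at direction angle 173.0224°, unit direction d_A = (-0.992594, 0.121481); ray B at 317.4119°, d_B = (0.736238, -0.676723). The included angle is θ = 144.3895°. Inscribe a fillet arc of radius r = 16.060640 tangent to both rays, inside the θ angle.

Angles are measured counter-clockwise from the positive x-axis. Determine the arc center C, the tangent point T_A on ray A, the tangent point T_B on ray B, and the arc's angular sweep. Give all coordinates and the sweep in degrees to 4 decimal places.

bisector direction at 245.2172° = (-0.419180,-0.907903)
center distance |VC| = r/sin(θ/2) = 16.060640/sin(72.1947°) = 16.868624
C = V + |VC|·bis = (-34.6641,1.7589)
T_A = V + ((C−V)·d_A)·d_A = V + 5.1581·d_A = (-32.7130,17.7006)
T_B = V + ((C−V)·d_B)·d_B = V + 5.1581·d_B = (-23.7954,13.5834)
sweep = 180° − θ = 35.6105°

center=(-34.6641,1.7589) T_A=(-32.7130,17.7006) T_B=(-23.7954,13.5834) sweep=35.6105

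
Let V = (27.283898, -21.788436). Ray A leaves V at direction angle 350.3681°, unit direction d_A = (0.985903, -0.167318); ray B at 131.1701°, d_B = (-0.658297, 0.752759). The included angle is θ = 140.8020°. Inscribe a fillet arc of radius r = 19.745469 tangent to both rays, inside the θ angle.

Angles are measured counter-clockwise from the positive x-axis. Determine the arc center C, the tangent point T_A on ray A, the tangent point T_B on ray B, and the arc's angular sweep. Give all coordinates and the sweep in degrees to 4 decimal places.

bisector direction at 60.7691° = (0.488330,0.872659)
center distance |VC| = r/sin(θ/2) = 19.745469/sin(70.4010°) = 20.959811
C = V + |VC|·bis = (37.5192,-3.4977)
T_A = V + ((C−V)·d_A)·d_A = V + 7.0307·d_A = (34.2154,-22.9648)
T_B = V + ((C−V)·d_B)·d_B = V + 7.0307·d_B = (22.6556,-16.4960)
sweep = 180° − θ = 39.1980°

center=(37.5192,-3.4977) T_A=(34.2154,-22.9648) T_B=(22.6556,-16.4960) sweep=39.1980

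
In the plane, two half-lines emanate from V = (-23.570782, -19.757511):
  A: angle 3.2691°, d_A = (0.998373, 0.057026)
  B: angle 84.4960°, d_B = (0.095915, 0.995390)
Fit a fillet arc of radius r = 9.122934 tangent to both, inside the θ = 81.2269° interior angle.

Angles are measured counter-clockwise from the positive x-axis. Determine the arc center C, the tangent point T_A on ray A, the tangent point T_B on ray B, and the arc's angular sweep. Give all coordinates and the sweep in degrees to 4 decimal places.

center=(-13.4695,-10.0427) T_A=(-12.9492,-19.1508) T_B=(-22.5504,-9.1677) sweep=98.7731

bisector direction at 43.8826° = (0.720762,0.693182)
center distance |VC| = r/sin(θ/2) = 9.122934/sin(40.6135°) = 14.014747
C = V + |VC|·bis = (-13.4695,-10.0427)
T_A = V + ((C−V)·d_A)·d_A = V + 10.6389·d_A = (-12.9492,-19.1508)
T_B = V + ((C−V)·d_B)·d_B = V + 10.6389·d_B = (-22.5504,-9.1677)
sweep = 180° − θ = 98.7731°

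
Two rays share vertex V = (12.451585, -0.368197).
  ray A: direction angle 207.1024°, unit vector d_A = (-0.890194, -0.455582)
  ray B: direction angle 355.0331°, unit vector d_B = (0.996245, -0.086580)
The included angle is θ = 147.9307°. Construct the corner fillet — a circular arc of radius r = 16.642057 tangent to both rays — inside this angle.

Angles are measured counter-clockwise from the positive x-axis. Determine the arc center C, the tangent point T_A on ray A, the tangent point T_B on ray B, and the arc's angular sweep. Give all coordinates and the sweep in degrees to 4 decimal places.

center=(15.7757,-17.3619) T_A=(8.1939,-2.5472) T_B=(17.2166,-0.7823) sweep=32.0693

bisector direction at 281.0677° = (0.191970,-0.981401)
center distance |VC| = r/sin(θ/2) = 16.642057/sin(73.9654°) = 17.315728
C = V + |VC|·bis = (15.7757,-17.3619)
T_A = V + ((C−V)·d_A)·d_A = V + 4.7829·d_A = (8.1939,-2.5472)
T_B = V + ((C−V)·d_B)·d_B = V + 4.7829·d_B = (17.2166,-0.7823)
sweep = 180° − θ = 32.0693°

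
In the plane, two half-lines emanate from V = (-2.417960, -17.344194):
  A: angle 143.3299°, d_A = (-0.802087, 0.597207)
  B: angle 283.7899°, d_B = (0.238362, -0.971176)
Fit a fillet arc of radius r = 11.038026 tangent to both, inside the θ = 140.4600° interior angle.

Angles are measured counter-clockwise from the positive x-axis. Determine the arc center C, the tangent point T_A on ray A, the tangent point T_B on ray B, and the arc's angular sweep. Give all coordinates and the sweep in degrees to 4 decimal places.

center=(-12.1921,-23.8283) T_A=(-5.6002,-14.9748) T_B=(-1.4723,-21.1972) sweep=39.5400

bisector direction at 213.5599° = (-0.833308,-0.552808)
center distance |VC| = r/sin(θ/2) = 11.038026/sin(70.2300°) = 11.729379
C = V + |VC|·bis = (-12.1921,-23.8283)
T_A = V + ((C−V)·d_A)·d_A = V + 3.9674·d_A = (-5.6002,-14.9748)
T_B = V + ((C−V)·d_B)·d_B = V + 3.9674·d_B = (-1.4723,-21.1972)
sweep = 180° − θ = 39.5400°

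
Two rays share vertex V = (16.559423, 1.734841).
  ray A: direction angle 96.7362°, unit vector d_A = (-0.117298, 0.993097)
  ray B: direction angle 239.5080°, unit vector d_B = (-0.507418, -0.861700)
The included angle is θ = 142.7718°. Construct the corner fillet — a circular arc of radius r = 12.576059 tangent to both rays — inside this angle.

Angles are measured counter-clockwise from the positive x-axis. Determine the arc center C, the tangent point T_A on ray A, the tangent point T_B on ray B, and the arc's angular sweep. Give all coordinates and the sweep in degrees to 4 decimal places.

bisector direction at 168.1221° = (-0.978588,0.205827)
center distance |VC| = r/sin(θ/2) = 12.576059/sin(71.3859°) = 13.270226
C = V + |VC|·bis = (3.5733,4.4662)
T_A = V + ((C−V)·d_A)·d_A = V + 4.2358·d_A = (16.0626,5.9414)
T_B = V + ((C−V)·d_B)·d_B = V + 4.2358·d_B = (14.4101,-1.9151)
sweep = 180° − θ = 37.2282°

center=(3.5733,4.4662) T_A=(16.0626,5.9414) T_B=(14.4101,-1.9151) sweep=37.2282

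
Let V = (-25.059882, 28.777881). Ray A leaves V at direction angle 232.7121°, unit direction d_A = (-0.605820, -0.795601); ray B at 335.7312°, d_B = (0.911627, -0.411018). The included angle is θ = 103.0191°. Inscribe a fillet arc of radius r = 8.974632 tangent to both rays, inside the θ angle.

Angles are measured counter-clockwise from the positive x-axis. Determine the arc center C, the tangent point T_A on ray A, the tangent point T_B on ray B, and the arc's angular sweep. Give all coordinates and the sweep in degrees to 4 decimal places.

bisector direction at 284.2217° = (0.245674,-0.969353)
center distance |VC| = r/sin(θ/2) = 8.974632/sin(51.5095°) = 11.466073
C = V + |VC|·bis = (-22.2430,17.6632)
T_A = V + ((C−V)·d_A)·d_A = V + 7.1363·d_A = (-29.3832,23.1002)
T_B = V + ((C−V)·d_B)·d_B = V + 7.1363·d_B = (-18.5542,25.8447)
sweep = 180° − θ = 76.9809°

center=(-22.2430,17.6632) T_A=(-29.3832,23.1002) T_B=(-18.5542,25.8447) sweep=76.9809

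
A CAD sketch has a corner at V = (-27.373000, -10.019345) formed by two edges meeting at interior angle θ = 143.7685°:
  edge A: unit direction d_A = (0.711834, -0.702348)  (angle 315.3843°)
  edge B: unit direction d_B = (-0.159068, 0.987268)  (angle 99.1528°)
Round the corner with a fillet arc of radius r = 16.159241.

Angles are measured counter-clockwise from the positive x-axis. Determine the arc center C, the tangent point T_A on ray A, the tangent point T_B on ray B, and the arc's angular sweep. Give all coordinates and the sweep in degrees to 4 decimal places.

bisector direction at 27.2686° = (0.888869,0.458162)
center distance |VC| = r/sin(θ/2) = 16.159241/sin(71.8842°) = 17.002026
C = V + |VC|·bis = (-12.2604,-2.2297)
T_A = V + ((C−V)·d_A)·d_A = V + 5.2866·d_A = (-23.6098,-13.7324)
T_B = V + ((C−V)·d_B)·d_B = V + 5.2866·d_B = (-28.2139,-4.8001)
sweep = 180° − θ = 36.2315°

center=(-12.2604,-2.2297) T_A=(-23.6098,-13.7324) T_B=(-28.2139,-4.8001) sweep=36.2315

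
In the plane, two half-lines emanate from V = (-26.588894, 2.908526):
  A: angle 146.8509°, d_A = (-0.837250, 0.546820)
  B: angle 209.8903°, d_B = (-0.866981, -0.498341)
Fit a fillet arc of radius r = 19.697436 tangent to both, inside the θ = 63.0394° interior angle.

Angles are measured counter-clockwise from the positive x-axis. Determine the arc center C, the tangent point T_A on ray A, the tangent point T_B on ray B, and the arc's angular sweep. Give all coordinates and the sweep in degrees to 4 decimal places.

center=(-64.2511,3.9799) T_A=(-53.4801,20.4716) T_B=(-54.4350,-13.0974) sweep=116.9606

bisector direction at 178.3706° = (-0.999596,0.028435)
center distance |VC| = r/sin(θ/2) = 19.697436/sin(31.5197°) = 37.677408
C = V + |VC|·bis = (-64.2511,3.9799)
T_A = V + ((C−V)·d_A)·d_A = V + 32.1185·d_A = (-53.4801,20.4716)
T_B = V + ((C−V)·d_B)·d_B = V + 32.1185·d_B = (-54.4350,-13.0974)
sweep = 180° − θ = 116.9606°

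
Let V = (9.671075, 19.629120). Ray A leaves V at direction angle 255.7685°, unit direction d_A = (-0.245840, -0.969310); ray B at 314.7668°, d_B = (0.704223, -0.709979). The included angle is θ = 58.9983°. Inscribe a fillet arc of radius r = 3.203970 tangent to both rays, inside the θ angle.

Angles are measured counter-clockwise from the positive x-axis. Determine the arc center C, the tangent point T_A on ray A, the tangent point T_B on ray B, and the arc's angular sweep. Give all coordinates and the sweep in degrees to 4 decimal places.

bisector direction at 285.2677° = (0.263328,-0.964706)
center distance |VC| = r/sin(θ/2) = 3.203970/sin(29.4992°) = 6.506703
C = V + |VC|·bis = (11.3845,13.3521)
T_A = V + ((C−V)·d_A)·d_A = V + 5.6632·d_A = (8.2788,14.1397)
T_B = V + ((C−V)·d_B)·d_B = V + 5.6632·d_B = (13.6592,15.6084)
sweep = 180° − θ = 121.0017°

center=(11.3845,13.3521) T_A=(8.2788,14.1397) T_B=(13.6592,15.6084) sweep=121.0017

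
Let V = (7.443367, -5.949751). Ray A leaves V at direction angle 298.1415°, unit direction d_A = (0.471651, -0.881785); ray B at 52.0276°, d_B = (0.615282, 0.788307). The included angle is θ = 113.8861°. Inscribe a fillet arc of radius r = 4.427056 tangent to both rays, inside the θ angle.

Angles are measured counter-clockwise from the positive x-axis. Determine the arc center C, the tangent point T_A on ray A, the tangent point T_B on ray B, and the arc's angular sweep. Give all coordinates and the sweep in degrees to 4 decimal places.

center=(12.7060,-6.4023) T_A=(8.8023,-8.4904) T_B=(9.2161,-3.6785) sweep=66.1139

bisector direction at 355.0846° = (0.996322,-0.085686)
center distance |VC| = r/sin(θ/2) = 4.427056/sin(56.9430°) = 5.282071
C = V + |VC|·bis = (12.7060,-6.4023)
T_A = V + ((C−V)·d_A)·d_A = V + 2.8812·d_A = (8.8023,-8.4904)
T_B = V + ((C−V)·d_B)·d_B = V + 2.8812·d_B = (9.2161,-3.6785)
sweep = 180° − θ = 66.1139°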